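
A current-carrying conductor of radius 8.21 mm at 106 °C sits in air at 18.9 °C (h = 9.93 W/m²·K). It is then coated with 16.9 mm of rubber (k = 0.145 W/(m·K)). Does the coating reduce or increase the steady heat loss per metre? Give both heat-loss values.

increases: 44.6 → 46.7 W/m

Critical radius for a cylinder: r_cr = k/h = 0.0146 m = 1.46 cm.
Outer radius after coating: r₂ = 0.00821 + 0.0169 = 0.02511 m.
r₁ < r_cr < r₂: heat loss rises to a maximum at r_cr then falls. Whether the coating helps depends on whether Q(r₂) has dropped back below Q(r₁).
Bare: R = 1/(2πr₁h) = 1.952 m·K/W; Q = 87.1/1.952 = 44.6 W/m.
Coated: R = R_cond + R_conv = 1.865 m·K/W; Q = 87.1/1.865 = 46.7 W/m.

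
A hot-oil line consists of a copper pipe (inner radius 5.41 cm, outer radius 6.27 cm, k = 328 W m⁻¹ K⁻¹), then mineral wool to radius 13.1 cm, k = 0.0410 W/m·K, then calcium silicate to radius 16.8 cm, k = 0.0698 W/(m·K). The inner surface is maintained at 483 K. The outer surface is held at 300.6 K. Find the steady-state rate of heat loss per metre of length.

Q' = 53.2 W/m

Treat each layer as a resistance in series:
  R'_copper = ln(0.0627/0.0541)/(2πk) = 0.1475/(2π·328) = 7.158×10^-5 m·K/W
  R'_mineral wool = ln(0.131/0.0627)/(2πk) = 0.7368/(2π·0.0410) = 2.860 m·K/W
  R'_calcium silicate = ln(0.168/0.131)/(2πk) = 0.2488/(2π·0.0698) = 0.5672 m·K/W
ΣR = 7.158×10^-5 + 2.860 + 0.5672 = 3.427 m·K/W
Q' = ΔT/ΣR = (483 K − 300.6 K)/3.427 = 53.2 W/m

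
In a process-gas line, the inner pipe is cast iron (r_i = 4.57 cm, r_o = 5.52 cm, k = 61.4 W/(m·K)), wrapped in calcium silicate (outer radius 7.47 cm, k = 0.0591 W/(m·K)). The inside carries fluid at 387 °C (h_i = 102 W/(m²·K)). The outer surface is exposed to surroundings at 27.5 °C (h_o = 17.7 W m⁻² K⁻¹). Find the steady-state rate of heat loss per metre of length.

Q' = 371 W/m

Resistance network (inner→outer):
  R'_conv,in = 1/(2πr h) = 1/(2π·0.0457·102) = 0.03414 m·K/W
  R'_cast iron = ln(0.0552/0.0457)/(2πk) = 0.1889/(2π·61.4) = 4.896×10^-4 m·K/W
  R'_calcium silicate = ln(0.0747/0.0552)/(2πk) = 0.3025/(2π·0.0591) = 0.8147 m·K/W
  R'_conv,out = 1/(2πr h) = 1/(2π·0.0747·17.7) = 0.1204 m·K/W
ΣR = 0.03414 + 4.896×10^-4 + 0.8147 + 0.1204 = 0.9697 m·K/W
Q' = ΔT/ΣR = (387 °C − 27.5 °C)/0.9697 = 371 W/m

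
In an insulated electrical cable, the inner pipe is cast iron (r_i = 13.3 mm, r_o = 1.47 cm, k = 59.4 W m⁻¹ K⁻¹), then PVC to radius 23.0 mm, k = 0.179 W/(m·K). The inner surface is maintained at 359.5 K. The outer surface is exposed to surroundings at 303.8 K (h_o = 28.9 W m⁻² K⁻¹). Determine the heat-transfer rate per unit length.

Q' = 87.3 W/m

Treat each layer as a resistance in series:
  R'_cast iron = ln(0.0147/0.0133)/(2πk) = 0.1001/(2π·59.4) = 2.682×10^-4 m·K/W
  R'_PVC = ln(0.0230/0.0147)/(2πk) = 0.4476/(2π·0.179) = 0.3980 m·K/W
  R'_conv,out = 1/(2πr h) = 1/(2π·0.0230·28.9) = 0.2394 m·K/W
ΣR = 2.682×10^-4 + 0.3980 + 0.2394 = 0.6377 m·K/W
Q' = ΔT/ΣR = (359.5 K − 303.8 K)/0.6377 = 87.3 W/m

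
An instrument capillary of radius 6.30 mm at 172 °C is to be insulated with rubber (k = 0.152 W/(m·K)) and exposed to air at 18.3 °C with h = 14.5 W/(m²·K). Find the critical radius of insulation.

r_cr = 1.05 cm

For a cylinder, r_cr = k_ins/h = 0.152/14.5 = 0.0105 m = 1.05 cm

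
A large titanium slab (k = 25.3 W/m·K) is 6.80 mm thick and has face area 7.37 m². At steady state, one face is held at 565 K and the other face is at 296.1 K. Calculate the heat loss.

Q = kA·ΔT/L = 25.3 × 7.37 × |565 K − 296.1 K| / 0.00680 = 7.37×10^6 W

Q = 7370 kW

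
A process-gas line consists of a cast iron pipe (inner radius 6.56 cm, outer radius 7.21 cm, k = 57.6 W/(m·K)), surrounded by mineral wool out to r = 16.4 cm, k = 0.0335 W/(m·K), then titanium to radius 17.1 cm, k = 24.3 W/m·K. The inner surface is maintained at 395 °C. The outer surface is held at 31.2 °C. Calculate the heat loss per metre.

Series thermal resistances, inner to outer:
  R'_cast iron = ln(0.0721/0.0656)/(2πk) = 0.09448/(2π·57.6) = 2.611×10^-4 m·K/W
  R'_mineral wool = ln(0.164/0.0721)/(2πk) = 0.8218/(2π·0.0335) = 3.904 m·K/W
  R'_titanium = ln(0.171/0.164)/(2πk) = 0.04180/(2π·24.3) = 2.738×10^-4 m·K/W
ΣR = 2.611×10^-4 + 3.904 + 2.738×10^-4 = 3.905 m·K/W
Q' = ΔT/ΣR = (395 °C − 31.2 °C)/3.905 = 93.2 W/m

Q' = 93.2 W/m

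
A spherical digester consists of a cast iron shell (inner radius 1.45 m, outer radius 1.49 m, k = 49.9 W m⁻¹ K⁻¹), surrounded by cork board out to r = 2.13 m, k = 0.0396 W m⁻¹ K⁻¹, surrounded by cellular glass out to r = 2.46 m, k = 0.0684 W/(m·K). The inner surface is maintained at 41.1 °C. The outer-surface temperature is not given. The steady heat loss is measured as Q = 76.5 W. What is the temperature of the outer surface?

Sum the resistances:
  R_cast iron = (1/1.45 − 1/1.49)/(4πk) = 0.01851/(4π·49.9) = 2.953×10^-5 K/W
  R_cork board = (1/1.49 − 1/2.13)/(4πk) = 0.2017/(4π·0.0396) = 0.4052 K/W
  R_cellular glass = (1/2.13 − 1/2.46)/(4πk) = 0.06298/(4π·0.0684) = 0.07327 K/W
ΣR = 0.4785 K/W
ΔT = Q·ΣR = 76.5 × 0.4785 = 36.61 K
Heat flows outward, so T_out = T_in − ΔT = 41.1 − 36.61 = 4.49 °C

T_out = 4.49 °C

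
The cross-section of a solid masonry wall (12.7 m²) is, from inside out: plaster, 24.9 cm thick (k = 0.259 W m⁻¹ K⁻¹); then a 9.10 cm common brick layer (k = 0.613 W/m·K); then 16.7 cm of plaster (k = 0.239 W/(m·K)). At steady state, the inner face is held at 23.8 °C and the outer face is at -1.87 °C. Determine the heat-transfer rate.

Resistance network (inner→outer):
  R_plaster = L/(kA) = 0.249/(0.259·12.7) = 0.07570 K/W
  R_common brick = L/(kA) = 0.0910/(0.613·12.7) = 0.01169 K/W
  R_plaster = L/(kA) = 0.167/(0.239·12.7) = 0.05502 K/W
ΣR = 0.07570 + 0.01169 + 0.05502 = 0.1424 K/W
Q = ΔT/ΣR = (23.8 °C − -1.87 °C)/0.1424 = 180 W

Q = 180 W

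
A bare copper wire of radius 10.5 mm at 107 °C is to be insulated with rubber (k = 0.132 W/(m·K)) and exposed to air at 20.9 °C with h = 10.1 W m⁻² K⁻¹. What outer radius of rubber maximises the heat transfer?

For a cylinder, r_cr = k_ins/h = 0.132/10.1 = 0.0131 m = 1.31 cm

r_cr = 1.31 cm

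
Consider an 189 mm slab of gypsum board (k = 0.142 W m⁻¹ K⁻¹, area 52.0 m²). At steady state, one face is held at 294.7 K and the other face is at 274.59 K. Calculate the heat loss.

Q = 786 W

Q = kA·ΔT/L = 0.142 × 52.0 × |294.7 K − 274.59 K| / 0.189 = 786 W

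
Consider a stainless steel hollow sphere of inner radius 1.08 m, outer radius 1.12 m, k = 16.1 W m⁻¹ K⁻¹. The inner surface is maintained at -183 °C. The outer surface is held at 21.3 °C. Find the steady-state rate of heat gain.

Q = 4πk·ΔT/(1/r₁ − 1/r₂) = 4π × 16.1 × 204.3 / (1/1.08 − 1/1.12) = 1.25×10^6 W

Q = 1250 kW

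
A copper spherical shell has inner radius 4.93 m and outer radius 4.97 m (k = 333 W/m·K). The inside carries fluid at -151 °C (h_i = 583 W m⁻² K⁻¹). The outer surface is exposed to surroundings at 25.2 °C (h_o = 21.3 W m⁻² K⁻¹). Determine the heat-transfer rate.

Treat each layer as a resistance in series:
  R_conv,in = 1/(4πr²h) = 1/(4π·4.93²·583) = 5.616×10^-6 K/W
  R_copper = (1/4.93 − 1/4.97)/(4πk) = 0.001633/(4π·333) = 3.901×10^-7 K/W
  R_conv,out = 1/(4πr²h) = 1/(4π·4.97²·21.3) = 1.513×10^-4 K/W
ΣR = 5.616×10^-6 + 3.901×10^-7 + 1.513×10^-4 = 1.573×10^-4 K/W
Q = ΔT/ΣR = (-151 °C − 25.2 °C)/1.573×10^-4 = -1.12×10^6 W
(Negative Q ⇒ heat flows inward; heat gain = 1.12×10^6 W.)

Q = 1.12×10^6 W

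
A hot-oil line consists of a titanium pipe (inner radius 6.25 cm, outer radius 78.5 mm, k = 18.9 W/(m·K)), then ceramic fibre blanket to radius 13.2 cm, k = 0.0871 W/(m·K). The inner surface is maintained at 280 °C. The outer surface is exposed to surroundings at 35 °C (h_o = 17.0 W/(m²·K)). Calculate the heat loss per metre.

Treat each layer as a resistance in series:
  R'_titanium = ln(0.0785/0.0625)/(2πk) = 0.2279/(2π·18.9) = 0.001919 m·K/W
  R'_ceramic fibre blanket = ln(0.132/0.0785)/(2πk) = 0.5197/(2π·0.0871) = 0.9496 m·K/W
  R'_conv,out = 1/(2πr h) = 1/(2π·0.132·17.0) = 0.07092 m·K/W
ΣR = 0.001919 + 0.9496 + 0.07092 = 1.022 m·K/W
Q' = ΔT/ΣR = (280 °C − 35 °C)/1.022 = 240 W/m

Q' = 240 W/m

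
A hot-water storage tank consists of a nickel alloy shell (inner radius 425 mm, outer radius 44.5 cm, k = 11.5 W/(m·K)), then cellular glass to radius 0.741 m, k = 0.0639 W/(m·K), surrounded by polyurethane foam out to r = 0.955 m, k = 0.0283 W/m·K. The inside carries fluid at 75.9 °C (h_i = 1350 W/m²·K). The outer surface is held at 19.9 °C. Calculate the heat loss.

Treat each layer as a resistance in series:
  R_conv,in = 1/(4πr²h) = 1/(4π·0.425²·1350) = 3.263×10^-4 K/W
  R_nickel alloy = (1/0.425 − 1/0.445)/(4πk) = 0.1058/(4π·11.5) = 7.318×10^-4 K/W
  R_cellular glass = (1/0.445 − 1/0.741)/(4πk) = 0.8977/(4π·0.0639) = 1.118 K/W
  R_polyurethane foam = (1/0.741 − 1/0.955)/(4πk) = 0.3024/(4π·0.0283) = 0.8503 K/W
ΣR = 3.263×10^-4 + 7.318×10^-4 + 1.118 + 0.8503 = 1.969 K/W
Q = ΔT/ΣR = (75.9 °C − 19.9 °C)/1.969 = 28.4 W

Q = 28.4 W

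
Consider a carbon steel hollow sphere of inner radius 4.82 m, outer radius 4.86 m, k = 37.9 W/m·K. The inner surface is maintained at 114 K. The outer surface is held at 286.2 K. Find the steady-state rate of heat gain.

Q = 48000 kW

Q = 4πk·ΔT/(1/r₁ − 1/r₂) = 4π × 37.9 × 172.2 / (1/4.82 − 1/4.86) = 4.80×10^7 W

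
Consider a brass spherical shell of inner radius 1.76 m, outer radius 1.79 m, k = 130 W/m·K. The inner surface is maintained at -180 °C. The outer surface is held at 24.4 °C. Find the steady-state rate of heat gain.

Q = 4πk·ΔT/(1/r₁ − 1/r₂) = 4π × 130 × 204.4 / (1/1.76 − 1/1.79) = 3.51×10^7 W

Q = 3.51×10^7 W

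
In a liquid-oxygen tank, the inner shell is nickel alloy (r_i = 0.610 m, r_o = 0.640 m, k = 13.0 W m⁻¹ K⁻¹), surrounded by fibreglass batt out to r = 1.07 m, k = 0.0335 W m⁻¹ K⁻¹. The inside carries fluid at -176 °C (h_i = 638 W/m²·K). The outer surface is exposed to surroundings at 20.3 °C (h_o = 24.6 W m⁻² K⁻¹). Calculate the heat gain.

Treat each layer as a resistance in series:
  R_conv,in = 1/(4πr²h) = 1/(4π·0.610²·638) = 3.352×10^-4 K/W
  R_nickel alloy = (1/0.610 − 1/0.640)/(4πk) = 0.07684/(4π·13.0) = 4.704×10^-4 K/W
  R_fibreglass batt = (1/0.640 − 1/1.07)/(4πk) = 0.6279/(4π·0.0335) = 1.492 K/W
  R_conv,out = 1/(4πr²h) = 1/(4π·1.07²·24.6) = 0.002825 K/W
ΣR = 3.352×10^-4 + 4.704×10^-4 + 1.492 + 0.002825 = 1.496 K/W
Q = ΔT/ΣR = (-176 °C − 20.3 °C)/1.496 = -131 W
(Negative Q ⇒ heat flows inward; heat gain = 131 W.)

Q = 131 W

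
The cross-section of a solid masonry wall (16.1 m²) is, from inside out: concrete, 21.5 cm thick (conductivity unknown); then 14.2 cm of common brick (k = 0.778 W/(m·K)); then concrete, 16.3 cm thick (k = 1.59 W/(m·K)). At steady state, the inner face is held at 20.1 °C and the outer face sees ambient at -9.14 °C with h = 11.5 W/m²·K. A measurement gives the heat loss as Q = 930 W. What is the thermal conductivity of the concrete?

ΣR = ΔT/Q = |20.1 − -9.14|/930 = 0.03144 K/W
Known resistances:
  R_common brick = L/(kA) = 0.142/(0.778·16.1) = 0.01134 K/W
  R_concrete = L/(kA) = 0.163/(1.59·16.1) = 0.006367 K/W
  R_conv,out = 1/(hA) = 1/(11.5·16.1) = 0.005401 K/W
R_concrete = ΣR − ΣR_known = 0.03144 − 0.02311 = 0.008330 K/W
L/(kA) = 0.008330 ⇒ k = 0.215/(0.008330·16.1) = 1.60 W/m·K

k = 1.60 W/m·K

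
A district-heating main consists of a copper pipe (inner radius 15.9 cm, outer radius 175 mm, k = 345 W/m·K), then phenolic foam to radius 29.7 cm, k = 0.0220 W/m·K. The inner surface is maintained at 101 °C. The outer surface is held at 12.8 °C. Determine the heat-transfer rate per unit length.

Q' = 23.0 W/m

Resistance network (inner→outer):
  R'_copper = ln(0.175/0.159)/(2πk) = 0.09588/(2π·345) = 4.423×10^-5 m·K/W
  R'_phenolic foam = ln(0.297/0.175)/(2πk) = 0.5289/(2π·0.0220) = 3.827 m·K/W
ΣR = 4.423×10^-5 + 3.827 = 3.827 m·K/W
Q' = ΔT/ΣR = (101 °C − 12.8 °C)/3.827 = 23.0 W/m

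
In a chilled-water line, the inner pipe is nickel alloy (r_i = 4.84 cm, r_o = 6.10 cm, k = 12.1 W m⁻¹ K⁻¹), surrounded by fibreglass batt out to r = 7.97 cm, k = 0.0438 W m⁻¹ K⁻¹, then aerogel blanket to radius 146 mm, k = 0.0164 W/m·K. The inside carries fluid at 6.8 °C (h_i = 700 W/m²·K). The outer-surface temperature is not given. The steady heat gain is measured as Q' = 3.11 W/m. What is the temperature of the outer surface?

Series resistances:
  R'_conv,in = 1/(2πr h) = 1/(2π·0.0484·700) = 0.004698 m·K/W
  R'_nickel alloy = ln(0.0610/0.0484)/(2πk) = 0.2314/(2π·12.1) = 0.003043 m·K/W
  R'_fibreglass batt = ln(0.0797/0.0610)/(2πk) = 0.2674/(2π·0.0438) = 0.9716 m·K/W
  R'_aerogel blanket = ln(0.146/0.0797)/(2πk) = 0.6053/(2π·0.0164) = 5.875 m·K/W
ΣR = 6.854 m·K/W
ΔT = Q'·ΣR = 3.11 × 6.854 = 21.32 K
Heat flows inward, so T_out = T_in + ΔT = 6.8 + 21.32 = 28.1 °C

T_out = 28.1 °C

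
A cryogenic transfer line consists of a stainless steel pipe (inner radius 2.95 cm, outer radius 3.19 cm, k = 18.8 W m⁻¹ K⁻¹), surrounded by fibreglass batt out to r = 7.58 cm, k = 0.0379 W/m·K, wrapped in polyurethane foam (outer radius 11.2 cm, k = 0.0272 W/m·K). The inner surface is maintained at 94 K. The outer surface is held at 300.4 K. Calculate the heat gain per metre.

Treat each layer as a resistance in series:
  R'_stainless steel = ln(0.0319/0.0295)/(2πk) = 0.07822/(2π·18.8) = 6.622×10^-4 m·K/W
  R'_fibreglass batt = ln(0.0758/0.0319)/(2πk) = 0.8655/(2π·0.0379) = 3.634 m·K/W
  R'_polyurethane foam = ln(0.112/0.0758)/(2πk) = 0.3904/(2π·0.0272) = 2.284 m·K/W
ΣR = 6.622×10^-4 + 3.634 + 2.284 = 5.919 m·K/W
Q' = ΔT/ΣR = (94 K − 300.4 K)/5.919 = -34.9 W/m
(Negative Q' ⇒ heat flows inward; heat gain = 34.9 W/m.)

Q' = 34.9 W/m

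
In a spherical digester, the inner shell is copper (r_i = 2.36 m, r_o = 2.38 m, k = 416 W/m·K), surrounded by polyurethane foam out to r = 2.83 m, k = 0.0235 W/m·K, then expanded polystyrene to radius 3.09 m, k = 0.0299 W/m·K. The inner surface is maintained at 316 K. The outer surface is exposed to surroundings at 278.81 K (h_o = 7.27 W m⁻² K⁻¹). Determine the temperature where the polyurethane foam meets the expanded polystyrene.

T = 288.6 K

Treat each layer as a resistance in series:
  R_copper = (1/2.36 − 1/2.38)/(4πk) = 0.003561/(4π·416) = 6.811×10^-7 K/W
  R_polyurethane foam = (1/2.38 − 1/2.83)/(4πk) = 0.06681/(4π·0.0235) = 0.2262 K/W
  R_expanded polystyrene = (1/2.83 − 1/3.09)/(4πk) = 0.02973/(4π·0.0299) = 0.07913 K/W
  R_conv,out = 1/(4πr²h) = 1/(4π·3.09²·7.27) = 0.001146 K/W
ΣR = 6.811×10^-7 + 0.2262 + 0.07913 + 0.001146 = 0.3065 K/W
Q = ΔT/ΣR = (316 K − 278.81 K)/0.3065 = 121.3 W
From the inner boundary to the polyurethane foam/expanded polystyrene interface, ΣR_partial = 0.2262 K/W.
T_interface = T_in − Q·ΣR_partial = 316 K − (121.3)(0.2262) = 288.6 K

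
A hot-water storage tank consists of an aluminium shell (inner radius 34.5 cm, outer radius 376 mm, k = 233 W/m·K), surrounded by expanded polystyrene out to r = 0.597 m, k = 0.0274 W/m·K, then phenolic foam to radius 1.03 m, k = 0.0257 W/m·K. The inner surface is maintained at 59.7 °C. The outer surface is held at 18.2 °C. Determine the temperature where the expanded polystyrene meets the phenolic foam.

Resistance network (inner→outer):
  R_aluminium = (1/0.345 − 1/0.376)/(4πk) = 0.2390/(4π·233) = 8.162×10^-5 K/W
  R_expanded polystyrene = (1/0.376 − 1/0.597)/(4πk) = 0.9845/(4π·0.0274) = 2.859 K/W
  R_phenolic foam = (1/0.597 − 1/1.03)/(4πk) = 0.7042/(4π·0.0257) = 2.180 K/W
ΣR = 8.162×10^-5 + 2.859 + 2.180 = 5.039 K/W
Q = ΔT/ΣR = (59.7 °C − 18.2 °C)/5.039 = 8.236 W
From the inner boundary to the expanded polystyrene/phenolic foam interface, ΣR_partial = 2.859 K/W.
T_interface = T_in − Q·ΣR_partial = 59.7 °C − (8.236)(2.859) = 36.2 °C

T = 36.2 °C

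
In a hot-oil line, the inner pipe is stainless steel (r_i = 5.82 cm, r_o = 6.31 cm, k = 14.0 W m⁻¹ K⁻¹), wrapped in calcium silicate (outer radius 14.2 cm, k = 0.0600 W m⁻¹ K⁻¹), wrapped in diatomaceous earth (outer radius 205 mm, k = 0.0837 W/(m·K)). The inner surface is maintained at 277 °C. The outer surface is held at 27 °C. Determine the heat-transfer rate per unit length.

Q' = 87.7 W/m

Resistance network (inner→outer):
  R'_stainless steel = ln(0.0631/0.0582)/(2πk) = 0.08084/(2π·14.0) = 9.190×10^-4 m·K/W
  R'_calcium silicate = ln(0.142/0.0631)/(2πk) = 0.8111/(2π·0.0600) = 2.152 m·K/W
  R'_diatomaceous earth = ln(0.205/0.142)/(2πk) = 0.3672/(2π·0.0837) = 0.6982 m·K/W
ΣR = 9.190×10^-4 + 2.152 + 0.6982 = 2.851 m·K/W
Q' = ΔT/ΣR = (277 °C − 27 °C)/2.851 = 87.7 W/m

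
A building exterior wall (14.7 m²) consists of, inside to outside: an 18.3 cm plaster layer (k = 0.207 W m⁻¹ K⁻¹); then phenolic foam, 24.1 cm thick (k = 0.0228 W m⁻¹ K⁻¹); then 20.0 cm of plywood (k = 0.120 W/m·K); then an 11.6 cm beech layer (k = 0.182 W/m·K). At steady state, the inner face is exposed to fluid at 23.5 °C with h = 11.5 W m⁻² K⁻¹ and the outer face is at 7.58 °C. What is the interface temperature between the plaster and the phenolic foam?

Series thermal resistances, inner to outer:
  R_conv,in = 1/(hA) = 1/(11.5·14.7) = 0.005915 K/W
  R_plaster = L/(kA) = 0.183/(0.207·14.7) = 0.06014 K/W
  R_phenolic foam = L/(kA) = 0.241/(0.0228·14.7) = 0.7191 K/W
  R_plywood = L/(kA) = 0.200/(0.120·14.7) = 0.1134 K/W
  R_beech = L/(kA) = 0.116/(0.182·14.7) = 0.04336 K/W
ΣR = 0.005915 + 0.06014 + 0.7191 + 0.1134 + 0.04336 = 0.9419 K/W
Q = ΔT/ΣR = (23.5 °C − 7.58 °C)/0.9419 = 16.90 W
From the inner boundary to the plaster/phenolic foam interface, ΣR_partial = 0.06606 K/W.
T_interface = T_in − Q·ΣR_partial = 23.5 °C − (16.90)(0.06606) = 22.4 °C

T = 22.4 °C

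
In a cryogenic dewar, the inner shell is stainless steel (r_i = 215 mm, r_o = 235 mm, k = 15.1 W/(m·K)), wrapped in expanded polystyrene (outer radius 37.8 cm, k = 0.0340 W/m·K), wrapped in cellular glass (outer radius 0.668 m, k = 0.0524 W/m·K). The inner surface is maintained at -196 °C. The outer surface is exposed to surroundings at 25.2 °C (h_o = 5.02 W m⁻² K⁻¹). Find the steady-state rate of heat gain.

Series thermal resistances, inner to outer:
  R_stainless steel = (1/0.215 − 1/0.235)/(4πk) = 0.3958/(4π·15.1) = 0.002086 K/W
  R_expanded polystyrene = (1/0.235 − 1/0.378)/(4πk) = 1.610/(4π·0.0340) = 3.768 K/W
  R_cellular glass = (1/0.378 − 1/0.668)/(4πk) = 1.148/(4π·0.0524) = 1.744 K/W
  R_conv,out = 1/(4πr²h) = 1/(4π·0.668²·5.02) = 0.03552 K/W
ΣR = 0.002086 + 3.768 + 1.744 + 0.03552 = 5.550 K/W
Q = ΔT/ΣR = (-196 °C − 25.2 °C)/5.550 = -39.9 W
(Negative Q ⇒ heat flows inward; heat gain = 39.9 W.)

Q = 39.9 W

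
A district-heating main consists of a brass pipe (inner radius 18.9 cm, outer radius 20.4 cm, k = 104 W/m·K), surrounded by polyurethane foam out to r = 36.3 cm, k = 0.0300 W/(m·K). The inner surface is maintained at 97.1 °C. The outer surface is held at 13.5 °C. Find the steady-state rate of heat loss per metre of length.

Treat each layer as a resistance in series:
  R'_brass = ln(0.204/0.189)/(2πk) = 0.07637/(2π·104) = 1.169×10^-4 m·K/W
  R'_polyurethane foam = ln(0.363/0.204)/(2πk) = 0.5763/(2π·0.0300) = 3.057 m·K/W
ΣR = 1.169×10^-4 + 3.057 = 3.057 m·K/W
Q' = ΔT/ΣR = (97.1 °C − 13.5 °C)/3.057 = 27.3 W/m

Q' = 27.3 W/m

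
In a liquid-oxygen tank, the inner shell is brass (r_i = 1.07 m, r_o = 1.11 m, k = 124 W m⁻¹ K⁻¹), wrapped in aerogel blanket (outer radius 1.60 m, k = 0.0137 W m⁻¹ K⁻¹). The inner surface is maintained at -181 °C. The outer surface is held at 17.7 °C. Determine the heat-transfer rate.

Series thermal resistances, inner to outer:
  R_brass = (1/1.07 − 1/1.11)/(4πk) = 0.03368/(4π·124) = 2.161×10^-5 K/W
  R_aerogel blanket = (1/1.11 − 1/1.60)/(4πk) = 0.2759/(4π·0.0137) = 1.603 K/W
ΣR = 2.161×10^-5 + 1.603 = 1.603 K/W
Q = ΔT/ΣR = (-181 °C − 17.7 °C)/1.603 = -124 W
(Negative Q ⇒ heat flows inward; heat gain = 124 W.)

Q = 124 W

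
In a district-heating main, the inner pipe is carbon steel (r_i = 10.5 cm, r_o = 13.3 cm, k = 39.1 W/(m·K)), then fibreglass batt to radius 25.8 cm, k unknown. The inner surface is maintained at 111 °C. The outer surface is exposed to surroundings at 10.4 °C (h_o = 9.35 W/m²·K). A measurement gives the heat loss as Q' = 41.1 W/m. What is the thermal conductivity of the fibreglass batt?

k = 0.0443 W/m·K

ΣR = ΔT/Q' = |111 − 10.4|/41.1 = 2.448 m·K/W
Known resistances:
  R'_carbon steel = ln(0.133/0.105)/(2πk) = 0.2364/(2π·39.1) = 9.622×10^-4 m·K/W
  R'_conv,out = 1/(2πr h) = 1/(2π·0.258·9.35) = 0.06598 m·K/W
R_fibreglass batt = ΣR − ΣR_known = 2.448 − 0.06694 = 2.381 m·K/W
ln(r₂/r₁)/(2πk) = 2.381 ⇒ k = 0.6626/(2π·2.381) = 0.0443 W/m·K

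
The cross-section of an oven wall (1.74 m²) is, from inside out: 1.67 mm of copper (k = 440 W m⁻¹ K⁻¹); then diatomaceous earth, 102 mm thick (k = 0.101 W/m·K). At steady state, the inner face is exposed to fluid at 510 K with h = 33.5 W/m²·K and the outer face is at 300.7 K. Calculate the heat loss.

Treat each layer as a resistance in series:
  R_conv,in = 1/(hA) = 1/(33.5·1.74) = 0.01716 K/W
  R_copper = L/(kA) = 0.00167/(440·1.74) = 2.181×10^-6 K/W
  R_diatomaceous earth = L/(kA) = 0.102/(0.101·1.74) = 0.5804 K/W
ΣR = 0.01716 + 2.181×10^-6 + 0.5804 = 0.5976 K/W
Q = ΔT/ΣR = (510 K − 300.7 K)/0.5976 = 350 W

Q = 350 W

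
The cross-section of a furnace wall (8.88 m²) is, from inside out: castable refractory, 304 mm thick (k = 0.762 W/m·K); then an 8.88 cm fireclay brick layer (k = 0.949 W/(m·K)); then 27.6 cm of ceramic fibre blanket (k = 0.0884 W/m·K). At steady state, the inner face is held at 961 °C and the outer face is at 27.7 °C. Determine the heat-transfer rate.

Q = 2.29 kW

Resistance network (inner→outer):
  R_castable refractory = L/(kA) = 0.304/(0.762·8.88) = 0.04493 K/W
  R_fireclay brick = L/(kA) = 0.0888/(0.949·8.88) = 0.01054 K/W
  R_ceramic fibre blanket = L/(kA) = 0.276/(0.0884·8.88) = 0.3516 K/W
ΣR = 0.04493 + 0.01054 + 0.3516 = 0.4071 K/W
Q = ΔT/ΣR = (961 °C − 27.7 °C)/0.4071 = 2290 W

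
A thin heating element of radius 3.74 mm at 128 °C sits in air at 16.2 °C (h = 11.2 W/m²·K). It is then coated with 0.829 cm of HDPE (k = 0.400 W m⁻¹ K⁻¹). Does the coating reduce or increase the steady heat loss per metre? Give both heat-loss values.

Critical radius for a cylinder: r_cr = k/h = 0.0357 m = 3.57 cm.
Outer radius after coating: r₂ = 0.00374 + 0.00829 = 0.01203 m.
Since r₁ < r_cr and r₂ ≤ r_cr, the coating moves toward the maximum at r_cr — heat loss rises.
Bare: R = 1/(2πr₁h) = 3.800 m·K/W; Q = 111.8/3.800 = 29.4 W/m.
Coated: R = R_cond + R_conv = 1.646 m·K/W; Q = 111.8/1.646 = 67.9 W/m.

increases: 29.4 → 67.9 W/m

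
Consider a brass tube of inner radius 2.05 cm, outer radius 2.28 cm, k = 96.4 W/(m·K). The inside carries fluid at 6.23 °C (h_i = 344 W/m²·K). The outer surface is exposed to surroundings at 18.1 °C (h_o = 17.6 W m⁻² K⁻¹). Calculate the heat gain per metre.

Series thermal resistances, inner to outer:
  R'_conv,in = 1/(2πr h) = 1/(2π·0.0205·344) = 0.02257 m·K/W
  R'_brass = ln(0.0228/0.0205)/(2πk) = 0.1063/(2π·96.4) = 1.756×10^-4 m·K/W
  R'_conv,out = 1/(2πr h) = 1/(2π·0.0228·17.6) = 0.3966 m·K/W
ΣR = 0.02257 + 1.756×10^-4 + 0.3966 = 0.4193 m·K/W
Q' = ΔT/ΣR = (6.23 °C − 18.1 °C)/0.4193 = -28.3 W/m
(Negative Q' ⇒ heat flows inward; heat gain = 28.3 W/m.)

Q' = 28.3 W/m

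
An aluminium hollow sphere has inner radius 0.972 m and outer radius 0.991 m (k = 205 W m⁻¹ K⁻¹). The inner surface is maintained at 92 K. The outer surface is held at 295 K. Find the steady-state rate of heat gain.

Q = 2.65×10^7 W

Q = 4πk·ΔT/(1/r₁ − 1/r₂) = 4π × 205 × 203 / (1/0.972 − 1/0.991) = 2.65×10^7 W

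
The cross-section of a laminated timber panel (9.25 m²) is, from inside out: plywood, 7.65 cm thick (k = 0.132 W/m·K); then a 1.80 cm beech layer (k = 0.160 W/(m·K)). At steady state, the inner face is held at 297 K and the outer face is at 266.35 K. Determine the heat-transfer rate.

Series thermal resistances, inner to outer:
  R_plywood = L/(kA) = 0.0765/(0.132·9.25) = 0.06265 K/W
  R_beech = L/(kA) = 0.0180/(0.160·9.25) = 0.01216 K/W
ΣR = 0.06265 + 0.01216 = 0.07481 K/W
Q = ΔT/ΣR = (297 K − 266.35 K)/0.07481 = 410 W

Q = 410 W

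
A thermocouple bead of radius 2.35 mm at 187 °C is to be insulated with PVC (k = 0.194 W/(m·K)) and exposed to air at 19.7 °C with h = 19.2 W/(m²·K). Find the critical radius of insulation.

r_cr = 2.02 cm

For a sphere, r_cr = 2k_ins/h = 2·0.194/19.2 = 0.0202 m = 2.02 cm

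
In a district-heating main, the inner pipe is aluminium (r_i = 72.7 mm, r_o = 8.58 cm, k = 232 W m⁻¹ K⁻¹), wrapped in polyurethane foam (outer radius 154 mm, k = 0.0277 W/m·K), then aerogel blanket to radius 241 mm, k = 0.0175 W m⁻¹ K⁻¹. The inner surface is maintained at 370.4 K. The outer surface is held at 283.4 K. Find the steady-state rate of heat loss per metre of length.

Q' = 11.7 W/m

Resistance network (inner→outer):
  R'_aluminium = ln(0.0858/0.0727)/(2πk) = 0.1657/(2π·232) = 1.137×10^-4 m·K/W
  R'_polyurethane foam = ln(0.154/0.0858)/(2πk) = 0.5849/(2π·0.0277) = 3.361 m·K/W
  R'_aerogel blanket = ln(0.241/0.154)/(2πk) = 0.4478/(2π·0.0175) = 4.073 m·K/W
ΣR = 1.137×10^-4 + 3.361 + 4.073 = 7.434 m·K/W
Q' = ΔT/ΣR = (370.4 K − 283.4 K)/7.434 = 11.7 W/m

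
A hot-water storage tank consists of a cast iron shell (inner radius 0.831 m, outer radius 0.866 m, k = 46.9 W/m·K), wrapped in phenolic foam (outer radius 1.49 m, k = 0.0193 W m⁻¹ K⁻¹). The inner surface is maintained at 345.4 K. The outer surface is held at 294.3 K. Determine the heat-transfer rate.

Q = 25.6 W

Treat each layer as a resistance in series:
  R_cast iron = (1/0.831 − 1/0.866)/(4πk) = 0.04864/(4π·46.9) = 8.252×10^-5 K/W
  R_phenolic foam = (1/0.866 − 1/1.49)/(4πk) = 0.4836/(4π·0.0193) = 1.994 K/W
ΣR = 8.252×10^-5 + 1.994 = 1.994 K/W
Q = ΔT/ΣR = (345.4 K − 294.3 K)/1.994 = 25.6 W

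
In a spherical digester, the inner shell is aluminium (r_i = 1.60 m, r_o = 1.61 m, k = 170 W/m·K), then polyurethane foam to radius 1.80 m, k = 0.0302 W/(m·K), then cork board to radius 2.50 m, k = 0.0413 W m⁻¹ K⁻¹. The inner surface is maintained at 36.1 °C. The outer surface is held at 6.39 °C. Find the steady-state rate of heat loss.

Q = 62.9 W

Resistance network (inner→outer):
  R_aluminium = (1/1.60 − 1/1.61)/(4πk) = 0.003882/(4π·170) = 1.817×10^-6 K/W
  R_polyurethane foam = (1/1.61 − 1/1.80)/(4πk) = 0.06556/(4π·0.0302) = 0.1728 K/W
  R_cork board = (1/1.80 − 1/2.50)/(4πk) = 0.1556/(4π·0.0413) = 0.2997 K/W
ΣR = 1.817×10^-6 + 0.1728 + 0.2997 = 0.4725 K/W
Q = ΔT/ΣR = (36.1 °C − 6.39 °C)/0.4725 = 62.9 W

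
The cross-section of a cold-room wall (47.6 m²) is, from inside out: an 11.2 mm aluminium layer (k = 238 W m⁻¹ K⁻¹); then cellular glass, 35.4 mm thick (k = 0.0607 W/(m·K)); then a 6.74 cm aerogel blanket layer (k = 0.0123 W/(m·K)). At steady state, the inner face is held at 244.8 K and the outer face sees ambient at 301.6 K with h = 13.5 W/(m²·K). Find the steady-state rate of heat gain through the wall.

Q = 441 W

Resistance network (inner→outer):
  R_aluminium = L/(kA) = 0.0112/(238·47.6) = 9.886×10^-7 K/W
  R_cellular glass = L/(kA) = 0.0354/(0.0607·47.6) = 0.01225 K/W
  R_aerogel blanket = L/(kA) = 0.0674/(0.0123·47.6) = 0.1151 K/W
  R_conv,out = 1/(hA) = 1/(13.5·47.6) = 0.001556 K/W
ΣR = 9.886×10^-7 + 0.01225 + 0.1151 + 0.001556 = 0.1289 K/W
Q = ΔT/ΣR = (244.8 K − 301.6 K)/0.1289 = -441 W
(Negative Q ⇒ heat flows inward; heat gain = 441 W.)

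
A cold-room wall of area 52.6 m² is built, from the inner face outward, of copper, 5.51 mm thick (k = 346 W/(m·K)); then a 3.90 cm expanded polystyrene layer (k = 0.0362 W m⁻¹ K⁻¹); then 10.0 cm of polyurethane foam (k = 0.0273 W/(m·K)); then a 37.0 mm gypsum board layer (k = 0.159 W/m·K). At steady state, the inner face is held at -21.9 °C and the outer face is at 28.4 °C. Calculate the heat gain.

Q = 532 W

Series thermal resistances, inner to outer:
  R_copper = L/(kA) = 0.00551/(346·52.6) = 3.028×10^-7 K/W
  R_expanded polystyrene = L/(kA) = 0.0390/(0.0362·52.6) = 0.02048 K/W
  R_polyurethane foam = L/(kA) = 0.100/(0.0273·52.6) = 0.06964 K/W
  R_gypsum board = L/(kA) = 0.0370/(0.159·52.6) = 0.004424 K/W
ΣR = 3.028×10^-7 + 0.02048 + 0.06964 + 0.004424 = 0.09454 K/W
Q = ΔT/ΣR = (-21.9 °C − 28.4 °C)/0.09454 = -532 W
(Negative Q ⇒ heat flows inward; heat gain = 532 W.)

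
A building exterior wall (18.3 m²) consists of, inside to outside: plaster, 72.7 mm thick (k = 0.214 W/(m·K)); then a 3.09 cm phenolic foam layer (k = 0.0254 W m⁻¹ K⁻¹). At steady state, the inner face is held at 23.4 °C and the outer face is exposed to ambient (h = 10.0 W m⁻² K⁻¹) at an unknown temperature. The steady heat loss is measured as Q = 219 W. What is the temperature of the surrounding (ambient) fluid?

Series resistances:
  R_plaster = L/(kA) = 0.0727/(0.214·18.3) = 0.01856 K/W
  R_phenolic foam = L/(kA) = 0.0309/(0.0254·18.3) = 0.06648 K/W
  R_conv,out = 1/(hA) = 1/(10.0·18.3) = 0.005464 K/W
ΣR = 0.09051 K/W
ΔT = Q·ΣR = 219 × 0.09051 = 19.82 K
Heat flows outward, so T_out = T_in − ΔT = 23.4 − 19.82 = 3.58 °C

T_out = 3.58 °C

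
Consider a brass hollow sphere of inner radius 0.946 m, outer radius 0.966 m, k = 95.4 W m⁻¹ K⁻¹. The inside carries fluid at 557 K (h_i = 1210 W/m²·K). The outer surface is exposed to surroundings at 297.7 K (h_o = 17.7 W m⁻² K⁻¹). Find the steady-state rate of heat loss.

Q = 52800 W

Resistance network (inner→outer):
  R_conv,in = 1/(4πr²h) = 1/(4π·0.946²·1210) = 7.349×10^-5 K/W
  R_brass = (1/0.946 − 1/0.966)/(4πk) = 0.02189/(4π·95.4) = 1.826×10^-5 K/W
  R_conv,out = 1/(4πr²h) = 1/(4π·0.966²·17.7) = 0.004818 K/W
ΣR = 7.349×10^-5 + 1.826×10^-5 + 0.004818 = 0.004910 K/W
Q = ΔT/ΣR = (557 K − 297.7 K)/0.004910 = 52800 W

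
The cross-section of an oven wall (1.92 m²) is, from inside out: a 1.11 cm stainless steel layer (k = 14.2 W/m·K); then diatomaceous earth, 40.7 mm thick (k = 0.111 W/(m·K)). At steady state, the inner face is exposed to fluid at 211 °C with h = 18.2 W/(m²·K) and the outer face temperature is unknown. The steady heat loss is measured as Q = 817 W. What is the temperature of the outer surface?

Series resistances:
  R_conv,in = 1/(hA) = 1/(18.2·1.92) = 0.02862 K/W
  R_stainless steel = L/(kA) = 0.0111/(14.2·1.92) = 4.071×10^-4 K/W
  R_diatomaceous earth = L/(kA) = 0.0407/(0.111·1.92) = 0.1910 K/W
ΣR = 0.2200 K/W
ΔT = Q·ΣR = 817 × 0.2200 = 179.7 K
Heat flows outward, so T_out = T_in − ΔT = 211 − 179.7 = 31.3 °C

T_out = 31.3 °C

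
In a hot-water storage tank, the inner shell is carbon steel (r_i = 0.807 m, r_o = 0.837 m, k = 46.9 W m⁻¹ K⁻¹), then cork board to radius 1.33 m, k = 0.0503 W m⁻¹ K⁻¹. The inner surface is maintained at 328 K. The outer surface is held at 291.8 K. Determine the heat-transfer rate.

Q = 51.7 W

Resistance network (inner→outer):
  R_carbon steel = (1/0.807 − 1/0.837)/(4πk) = 0.04441/(4π·46.9) = 7.536×10^-5 K/W
  R_cork board = (1/0.837 − 1/1.33)/(4πk) = 0.4429/(4π·0.0503) = 0.7006 K/W
ΣR = 7.536×10^-5 + 0.7006 = 0.7007 K/W
Q = ΔT/ΣR = (328 K − 291.8 K)/0.7007 = 51.7 W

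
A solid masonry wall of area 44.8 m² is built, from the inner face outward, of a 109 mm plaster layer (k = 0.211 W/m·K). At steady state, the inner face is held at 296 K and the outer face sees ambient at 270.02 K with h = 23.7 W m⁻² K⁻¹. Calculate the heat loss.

Treat each layer as a resistance in series:
  R_plaster = L/(kA) = 0.109/(0.211·44.8) = 0.01153 K/W
  R_conv,out = 1/(hA) = 1/(23.7·44.8) = 9.418×10^-4 K/W
ΣR = 0.01153 + 9.418×10^-4 = 0.01247 K/W
Q = ΔT/ΣR = (296 K − 270.02 K)/0.01247 = 2080 W

Q = 2.08 kW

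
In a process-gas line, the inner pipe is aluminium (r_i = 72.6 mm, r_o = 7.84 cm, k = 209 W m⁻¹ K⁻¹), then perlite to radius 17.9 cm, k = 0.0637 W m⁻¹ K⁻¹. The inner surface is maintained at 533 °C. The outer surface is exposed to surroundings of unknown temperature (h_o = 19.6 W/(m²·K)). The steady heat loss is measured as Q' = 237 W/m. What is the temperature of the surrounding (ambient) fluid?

T_out = 33.4 °C

Series resistances:
  R'_aluminium = ln(0.0784/0.0726)/(2πk) = 0.07686/(2π·209) = 5.853×10^-5 m·K/W
  R'_perlite = ln(0.179/0.0784)/(2πk) = 0.8256/(2π·0.0637) = 2.063 m·K/W
  R'_conv,out = 1/(2πr h) = 1/(2π·0.179·19.6) = 0.04536 m·K/W
ΣR = 2.108 m·K/W
ΔT = Q'·ΣR = 237 × 2.108 = 499.6 K
Heat flows outward, so T_out = T_in − ΔT = 533 − 499.6 = 33.4 °C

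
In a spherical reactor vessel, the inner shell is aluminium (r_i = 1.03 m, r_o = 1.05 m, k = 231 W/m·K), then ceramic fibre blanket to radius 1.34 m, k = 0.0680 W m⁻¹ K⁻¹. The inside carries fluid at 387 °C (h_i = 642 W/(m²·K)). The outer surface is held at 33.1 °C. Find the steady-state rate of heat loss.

Resistance network (inner→outer):
  R_conv,in = 1/(4πr²h) = 1/(4π·1.03²·642) = 1.168×10^-4 K/W
  R_aluminium = (1/1.03 − 1/1.05)/(4πk) = 0.01849/(4π·231) = 6.371×10^-6 K/W
  R_ceramic fibre blanket = (1/1.05 − 1/1.34)/(4πk) = 0.2061/(4π·0.0680) = 0.2412 K/W
ΣR = 1.168×10^-4 + 6.371×10^-6 + 0.2412 = 0.2413 K/W
Q = ΔT/ΣR = (387 °C − 33.1 °C)/0.2413 = 1470 W

Q = 1470 W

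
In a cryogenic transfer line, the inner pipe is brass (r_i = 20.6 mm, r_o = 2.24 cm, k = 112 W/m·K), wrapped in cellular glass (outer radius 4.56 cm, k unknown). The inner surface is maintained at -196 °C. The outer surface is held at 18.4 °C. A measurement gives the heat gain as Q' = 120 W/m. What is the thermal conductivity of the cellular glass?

ΣR = ΔT/Q' = |-196 − 18.4|/120 = 1.787 m·K/W
Known resistances:
  R'_brass = ln(0.0224/0.0206)/(2πk) = 0.08377/(2π·112) = 1.190×10^-4 m·K/W
R_cellular glass = ΣR − ΣR_known = 1.787 − 1.190×10^-4 = 1.787 m·K/W
ln(r₂/r₁)/(2πk) = 1.787 ⇒ k = 0.7108/(2π·1.787) = 0.0633 W/m·K

k = 0.0633 W/m·K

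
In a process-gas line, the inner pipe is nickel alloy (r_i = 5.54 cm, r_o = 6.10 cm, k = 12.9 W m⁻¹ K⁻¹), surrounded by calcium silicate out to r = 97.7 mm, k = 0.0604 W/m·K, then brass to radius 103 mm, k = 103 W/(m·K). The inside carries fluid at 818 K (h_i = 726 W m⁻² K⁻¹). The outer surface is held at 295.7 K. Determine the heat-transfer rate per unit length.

Resistance network (inner→outer):
  R'_conv,in = 1/(2πr h) = 1/(2π·0.0554·726) = 0.003957 m·K/W
  R'_nickel alloy = ln(0.0610/0.0554)/(2πk) = 0.09629/(2π·12.9) = 0.001188 m·K/W
  R'_calcium silicate = ln(0.0977/0.0610)/(2πk) = 0.4710/(2π·0.0604) = 1.241 m·K/W
  R'_brass = ln(0.103/0.0977)/(2πk) = 0.05283/(2π·103) = 8.163×10^-5 m·K/W
ΣR = 0.003957 + 0.001188 + 1.241 + 8.163×10^-5 = 1.246 m·K/W
Q' = ΔT/ΣR = (818 K − 295.7 K)/1.246 = 419 W/m

Q' = 419 W/m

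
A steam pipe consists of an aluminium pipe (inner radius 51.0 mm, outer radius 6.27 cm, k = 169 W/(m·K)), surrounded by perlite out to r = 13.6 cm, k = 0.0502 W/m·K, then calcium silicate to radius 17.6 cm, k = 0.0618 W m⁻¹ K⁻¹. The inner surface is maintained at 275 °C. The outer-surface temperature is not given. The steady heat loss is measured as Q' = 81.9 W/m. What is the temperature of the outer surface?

T_out = 19.6 °C

Sum the resistances:
  R'_aluminium = ln(0.0627/0.0510)/(2πk) = 0.2065/(2π·169) = 1.945×10^-4 m·K/W
  R'_perlite = ln(0.136/0.0627)/(2πk) = 0.7743/(2π·0.0502) = 2.455 m·K/W
  R'_calcium silicate = ln(0.176/0.136)/(2πk) = 0.2578/(2π·0.0618) = 0.6640 m·K/W
ΣR = 3.119 m·K/W
ΔT = Q'·ΣR = 81.9 × 3.119 = 255.4 K
Heat flows outward, so T_out = T_in − ΔT = 275 − 255.4 = 19.6 °C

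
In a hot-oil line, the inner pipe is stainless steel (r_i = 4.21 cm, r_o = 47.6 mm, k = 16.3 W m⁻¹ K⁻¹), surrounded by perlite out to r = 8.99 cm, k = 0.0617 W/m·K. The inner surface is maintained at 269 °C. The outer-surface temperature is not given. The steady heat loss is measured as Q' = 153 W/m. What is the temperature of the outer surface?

Sum the resistances:
  R'_stainless steel = ln(0.0476/0.0421)/(2πk) = 0.1228/(2π·16.3) = 0.001199 m·K/W
  R'_perlite = ln(0.0899/0.0476)/(2πk) = 0.6359/(2π·0.0617) = 1.640 m·K/W
ΣR = 1.641 m·K/W
ΔT = Q'·ΣR = 153 × 1.641 = 251.1 K
Heat flows outward, so T_out = T_in − ΔT = 269 − 251.1 = 17.9 °C

T_out = 17.9 °C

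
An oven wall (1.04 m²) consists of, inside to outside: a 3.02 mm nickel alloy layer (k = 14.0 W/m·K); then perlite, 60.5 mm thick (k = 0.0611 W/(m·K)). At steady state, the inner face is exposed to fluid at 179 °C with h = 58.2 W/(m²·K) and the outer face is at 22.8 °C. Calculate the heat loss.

Series thermal resistances, inner to outer:
  R_conv,in = 1/(hA) = 1/(58.2·1.04) = 0.01652 K/W
  R_nickel alloy = L/(kA) = 0.00302/(14.0·1.04) = 2.074×10^-4 K/W
  R_perlite = L/(kA) = 0.0605/(0.0611·1.04) = 0.9521 K/W
ΣR = 0.01652 + 2.074×10^-4 + 0.9521 = 0.9688 K/W
Q = ΔT/ΣR = (179 °C − 22.8 °C)/0.9688 = 161 W

Q = 161 W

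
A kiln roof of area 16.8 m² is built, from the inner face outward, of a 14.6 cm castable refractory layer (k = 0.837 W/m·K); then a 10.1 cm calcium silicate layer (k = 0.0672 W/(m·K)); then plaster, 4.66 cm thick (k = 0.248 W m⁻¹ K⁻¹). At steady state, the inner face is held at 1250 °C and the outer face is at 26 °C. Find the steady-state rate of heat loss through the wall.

Series thermal resistances, inner to outer:
  R_castable refractory = L/(kA) = 0.146/(0.837·16.8) = 0.01038 K/W
  R_calcium silicate = L/(kA) = 0.101/(0.0672·16.8) = 0.08946 K/W
  R_plaster = L/(kA) = 0.0466/(0.248·16.8) = 0.01118 K/W
ΣR = 0.01038 + 0.08946 + 0.01118 = 0.1110 K/W
Q = ΔT/ΣR = (1250 °C − 26 °C)/0.1110 = 11000 W

Q = 11000 W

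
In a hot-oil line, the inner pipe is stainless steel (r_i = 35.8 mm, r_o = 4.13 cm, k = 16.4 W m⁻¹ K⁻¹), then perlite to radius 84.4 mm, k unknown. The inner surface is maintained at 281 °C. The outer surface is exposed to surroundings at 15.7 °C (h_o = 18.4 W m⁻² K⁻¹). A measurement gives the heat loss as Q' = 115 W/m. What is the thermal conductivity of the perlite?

ΣR = ΔT/Q' = |281 − 15.7|/115 = 2.307 m·K/W
Known resistances:
  R'_stainless steel = ln(0.0413/0.0358)/(2πk) = 0.1429/(2π·16.4) = 0.001387 m·K/W
  R'_conv,out = 1/(2πr h) = 1/(2π·0.0844·18.4) = 0.1025 m·K/W
R_perlite = ΣR − ΣR_known = 2.307 − 0.1039 = 2.203 m·K/W
ln(r₂/r₁)/(2πk) = 2.203 ⇒ k = 0.7147/(2π·2.203) = 0.0516 W/m·K

k = 0.0516 W/m·K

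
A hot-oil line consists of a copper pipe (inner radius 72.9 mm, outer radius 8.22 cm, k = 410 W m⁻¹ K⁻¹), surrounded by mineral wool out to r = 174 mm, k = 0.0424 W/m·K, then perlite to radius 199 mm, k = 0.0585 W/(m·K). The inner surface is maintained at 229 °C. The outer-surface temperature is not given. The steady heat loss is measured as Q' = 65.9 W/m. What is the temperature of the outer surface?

T_out = 19.4 °C

Sum the resistances:
  R'_copper = ln(0.0822/0.0729)/(2πk) = 0.1201/(2π·410) = 4.661×10^-5 m·K/W
  R'_mineral wool = ln(0.174/0.0822)/(2πk) = 0.7499/(2π·0.0424) = 2.815 m·K/W
  R'_perlite = ln(0.199/0.174)/(2πk) = 0.1342/(2π·0.0585) = 0.3652 m·K/W
ΣR = 3.180 m·K/W
ΔT = Q'·ΣR = 65.9 × 3.180 = 209.6 K
Heat flows outward, so T_out = T_in − ΔT = 229 − 209.6 = 19.4 °C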